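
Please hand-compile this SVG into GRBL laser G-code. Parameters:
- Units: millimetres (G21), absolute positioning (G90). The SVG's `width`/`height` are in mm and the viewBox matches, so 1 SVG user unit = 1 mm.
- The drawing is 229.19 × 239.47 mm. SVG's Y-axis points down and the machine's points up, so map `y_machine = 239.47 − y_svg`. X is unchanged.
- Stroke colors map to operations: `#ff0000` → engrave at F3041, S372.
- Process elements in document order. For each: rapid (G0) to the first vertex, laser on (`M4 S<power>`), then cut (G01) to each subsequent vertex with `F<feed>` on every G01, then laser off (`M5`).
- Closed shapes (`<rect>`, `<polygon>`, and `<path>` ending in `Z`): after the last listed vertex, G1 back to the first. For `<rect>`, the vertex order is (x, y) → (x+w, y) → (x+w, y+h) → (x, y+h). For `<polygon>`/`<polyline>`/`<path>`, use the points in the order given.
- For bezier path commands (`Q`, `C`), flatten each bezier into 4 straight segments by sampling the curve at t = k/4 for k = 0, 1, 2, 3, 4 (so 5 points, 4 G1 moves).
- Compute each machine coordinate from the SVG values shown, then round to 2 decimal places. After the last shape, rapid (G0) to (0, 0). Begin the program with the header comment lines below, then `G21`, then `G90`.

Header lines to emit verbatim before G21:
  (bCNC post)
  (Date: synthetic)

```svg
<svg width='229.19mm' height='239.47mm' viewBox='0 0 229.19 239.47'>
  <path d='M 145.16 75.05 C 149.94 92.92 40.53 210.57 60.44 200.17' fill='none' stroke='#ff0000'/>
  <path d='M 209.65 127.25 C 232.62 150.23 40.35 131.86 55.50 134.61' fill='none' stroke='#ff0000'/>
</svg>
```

viewBox `0 0 229.19 239.47` with mm width/height → 1 unit = 1 mm. Flip: y_m = 239.47 − y_svg.

**Shape 1** — `<path>` cubic bezier, stroke `#ff0000` → engrave (S372, F3041). Control points (SVG): P0=(145.16,75.05), P1=(149.94,92.92), P2=(40.53,210.57), P3=(60.44,200.17); sampled at t=k/4. Machine vertices: (145.16,164.42) → (131.14,135.87) → (97.13,91.26) → (65.95,51.95) → (60.44,39.30). Open path.

**Shape 2** — `<path>` cubic bezier, stroke `#ff0000` → engrave (S372, F3041). Control points (SVG): P0=(209.65,127.25), P1=(232.62,150.23), P2=(40.35,131.86), P3=(55.50,134.61); sampled at t=k/4. Machine vertices: (209.65,112.22) → (193.12,101.76) → (135.51,100.95) → (76.42,103.94) → (55.50,104.86). Open path.

(bCNC post)
(Date: synthetic)
G21
G90
G0 X145.16 Y164.42
M4 S372
G01 X131.14 Y135.87 F3041
G01 X97.13 Y91.26 F3041
G01 X65.95 Y51.95 F3041
G01 X60.44 Y39.30 F3041
M5
G0 X209.65 Y112.22
M4 S372
G01 X193.12 Y101.76 F3041
G01 X135.51 Y100.95 F3041
G01 X76.42 Y103.94 F3041
G01 X55.50 Y104.86 F3041
M5
G0 X0.00 Y0.00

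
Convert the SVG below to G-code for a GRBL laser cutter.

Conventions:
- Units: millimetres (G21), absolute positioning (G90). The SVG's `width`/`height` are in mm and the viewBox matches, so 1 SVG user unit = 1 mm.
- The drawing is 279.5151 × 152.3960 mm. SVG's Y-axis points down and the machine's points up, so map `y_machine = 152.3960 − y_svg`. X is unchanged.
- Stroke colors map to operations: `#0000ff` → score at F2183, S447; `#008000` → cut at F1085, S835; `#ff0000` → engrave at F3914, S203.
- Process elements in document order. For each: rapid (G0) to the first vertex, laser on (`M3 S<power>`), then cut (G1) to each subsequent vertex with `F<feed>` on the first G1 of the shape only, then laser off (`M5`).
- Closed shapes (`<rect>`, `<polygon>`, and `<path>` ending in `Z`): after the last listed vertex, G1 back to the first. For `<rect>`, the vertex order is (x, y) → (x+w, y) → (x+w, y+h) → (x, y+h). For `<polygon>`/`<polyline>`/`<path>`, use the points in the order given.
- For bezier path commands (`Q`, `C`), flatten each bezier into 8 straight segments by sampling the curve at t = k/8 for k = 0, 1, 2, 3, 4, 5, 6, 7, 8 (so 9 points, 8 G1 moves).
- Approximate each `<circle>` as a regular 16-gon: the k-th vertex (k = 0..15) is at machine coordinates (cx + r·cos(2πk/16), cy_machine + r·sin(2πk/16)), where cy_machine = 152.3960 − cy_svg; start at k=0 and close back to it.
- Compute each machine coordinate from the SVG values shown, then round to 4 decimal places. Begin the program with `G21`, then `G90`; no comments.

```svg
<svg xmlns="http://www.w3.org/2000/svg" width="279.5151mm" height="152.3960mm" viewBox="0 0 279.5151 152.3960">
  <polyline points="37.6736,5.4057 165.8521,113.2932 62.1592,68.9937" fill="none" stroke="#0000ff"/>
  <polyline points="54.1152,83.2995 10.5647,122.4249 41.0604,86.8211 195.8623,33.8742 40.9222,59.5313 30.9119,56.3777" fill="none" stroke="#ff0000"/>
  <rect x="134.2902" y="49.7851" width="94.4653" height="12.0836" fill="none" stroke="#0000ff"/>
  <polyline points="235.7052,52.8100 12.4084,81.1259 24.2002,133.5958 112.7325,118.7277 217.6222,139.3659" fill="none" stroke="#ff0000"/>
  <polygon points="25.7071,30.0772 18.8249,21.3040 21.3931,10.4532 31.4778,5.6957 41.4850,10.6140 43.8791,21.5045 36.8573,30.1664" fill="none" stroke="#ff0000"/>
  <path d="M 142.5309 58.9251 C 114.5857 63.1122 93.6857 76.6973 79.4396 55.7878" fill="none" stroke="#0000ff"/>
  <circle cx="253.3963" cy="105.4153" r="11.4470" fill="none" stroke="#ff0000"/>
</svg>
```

G21
G90
G0 X37.6736 Y146.9903
M3 S447
G1 X165.8521 Y39.1028 F2183
G1 X62.1592 Y83.4023
M5
G0 X54.1152 Y69.0965
M3 S203
G1 X10.5647 Y29.9711 F3914
G1 X41.0604 Y65.5749
G1 X195.8623 Y118.5218
G1 X40.9222 Y92.8647
G1 X30.9119 Y96.0183
M5
G0 X134.2902 Y102.6109
M3 S447
G1 X228.7555 Y102.6109 F2183
G1 X228.7555 Y90.5273
G1 X134.2902 Y90.5273
G1 X134.2902 Y102.6109
M5
G0 X235.7052 Y99.5860
M3 S203
G1 X12.4084 Y71.2701 F3914
G1 X24.2002 Y18.8002
G1 X112.7325 Y33.6683
G1 X217.6222 Y13.0301
M5
G0 X25.7071 Y122.3188
M3 S203
G1 X18.8249 Y131.0920 F3914
G1 X21.3931 Y141.9428
G1 X31.4778 Y146.7003
G1 X41.4850 Y141.7820
G1 X43.8791 Y130.8915
G1 X36.8573 Y122.2296
G1 X25.7071 Y122.3188
M5
G0 X142.5309 Y93.4709
M3 S447
G1 X132.3809 Y91.5459 F2183
G1 X122.8869 Y89.2543
G1 X114.0441 Y87.1103
G1 X105.8481 Y85.6283
G1 X98.2942 Y85.3228
G1 X91.3779 Y86.7080
G1 X85.0946 Y90.2983
G1 X79.4396 Y96.6082
M5
G0 X264.8433 Y46.9807
M3 S203
G1 X263.9719 Y51.3613 F3914
G1 X261.4906 Y55.0750
G1 X257.7769 Y57.5563
G1 X253.3963 Y58.4277
G1 X249.0157 Y57.5563
G1 X245.3020 Y55.0750
G1 X242.8207 Y51.3613
G1 X241.9493 Y46.9807
G1 X242.8207 Y42.6001
G1 X245.3020 Y38.8864
G1 X249.0157 Y36.4051
G1 X253.3963 Y35.5337
G1 X257.7769 Y36.4051
G1 X261.4906 Y38.8864
G1 X263.9719 Y42.6001
G1 X264.8433 Y46.9807
M5

Since the viewBox matches the mm dimensions, user units are millimetres directly. The only transform is the Y-flip y_m = 152.3960 − y_svg.

Shape 1 is a open polyline drawn with `<polyline>`. Its stroke #0000ff means score at S447, F2183. After flipping Y the toolpath is (37.6736,146.9903) → (165.8521,39.1028) → (62.1592,83.4023).

Shape 2 is a open polyline drawn with `<polyline>`. Its stroke #ff0000 means engrave at S203, F3914. After flipping Y the toolpath is (54.1152,69.0965) → (10.5647,29.9711) → (41.0604,65.5749) → (195.8623,118.5218) → (40.9222,92.8647) → (30.9119,96.0183).

Shape 3 is a rectangle drawn with `<rect>`. Its stroke #0000ff means score at S447, F2183. After flipping Y the toolpath is (134.2902,102.6109) → (228.7555,102.6109) → (228.7555,90.5273) → (134.2902,90.5273) → (134.2902,102.6109), returning to the start.

Shape 4 is a open polyline drawn with `<polyline>`. Its stroke #ff0000 means engrave at S203, F3914. After flipping Y the toolpath is (235.7052,99.5860) → (12.4084,71.2701) → (24.2002,18.8002) → (112.7325,33.6683) → (217.6222,13.0301).

Shape 5 is a regular polygon drawn with `<polygon>`. Its stroke #ff0000 means engrave at S203, F3914. After flipping Y the toolpath is (25.7071,122.3188) → (18.8249,131.0920) → (21.3931,141.9428) → (31.4778,146.7003) → (41.4850,141.7820) → (43.8791,130.8915) → (36.8573,122.2296) → (25.7071,122.3188), returning to the start.

Shape 6 is a cubic bezier drawn with `<path>`. Its stroke #0000ff means score at S447, F2183. After flipping Y the toolpath is (142.5309,93.4709) → (132.3809,91.5459) → (122.8869,89.2543) → (114.0441,87.1103) → (105.8481,85.6283) → (98.2942,85.3228) → (91.3779,86.7080) → (85.0946,90.2983) → (79.4396,96.6082).

Shape 7 is a circle drawn with `<circle>`. Its stroke #ff0000 means engrave at S203, F3914. After flipping Y the toolpath is (264.8433,46.9807) → (263.9719,51.3613) → (261.4906,55.0750) → (257.7769,57.5563) → (253.3963,58.4277) → (249.0157,57.5563) → (245.3020,55.0750) → (242.8207,51.3613) → (241.9493,46.9807) → (242.8207,42.6001) → (245.3020,38.8864) → (249.0157,36.4051) → (253.3963,35.5337) → (257.7769,36.4051) → (261.4906,38.8864) → (263.9719,42.6001) → (264.8433,46.9807), returning to the start.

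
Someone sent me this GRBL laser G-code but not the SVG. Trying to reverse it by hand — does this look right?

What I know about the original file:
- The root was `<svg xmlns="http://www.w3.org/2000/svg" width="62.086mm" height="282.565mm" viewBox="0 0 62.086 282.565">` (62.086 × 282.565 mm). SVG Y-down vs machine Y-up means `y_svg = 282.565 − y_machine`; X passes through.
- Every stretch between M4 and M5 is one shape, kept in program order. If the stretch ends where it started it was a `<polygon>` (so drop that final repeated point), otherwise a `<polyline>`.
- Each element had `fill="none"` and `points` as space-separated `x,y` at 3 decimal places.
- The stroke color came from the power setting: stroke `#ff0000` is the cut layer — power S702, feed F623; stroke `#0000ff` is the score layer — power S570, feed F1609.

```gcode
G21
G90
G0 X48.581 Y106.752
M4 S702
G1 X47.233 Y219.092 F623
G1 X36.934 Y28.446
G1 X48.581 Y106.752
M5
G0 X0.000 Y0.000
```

<svg xmlns="http://www.w3.org/2000/svg" width="62.086mm" height="282.565mm" viewBox="0 0 62.086 282.565">
  <polygon points="48.581,175.813 47.233,63.473 36.934,254.119" fill="none" stroke="#ff0000"/>
</svg>

Machine Y-up, SVG Y-down with viewBox height 282.565, so y_svg = 282.565 − y_machine; X carries over. Every run uses S702, so all elements get stroke `#ff0000` (cut).

Run 1: The run returns to its start, so emit a `<polygon>` with points (Y-flipped): 48.581,175.813 47.233,63.473 36.934,254.119.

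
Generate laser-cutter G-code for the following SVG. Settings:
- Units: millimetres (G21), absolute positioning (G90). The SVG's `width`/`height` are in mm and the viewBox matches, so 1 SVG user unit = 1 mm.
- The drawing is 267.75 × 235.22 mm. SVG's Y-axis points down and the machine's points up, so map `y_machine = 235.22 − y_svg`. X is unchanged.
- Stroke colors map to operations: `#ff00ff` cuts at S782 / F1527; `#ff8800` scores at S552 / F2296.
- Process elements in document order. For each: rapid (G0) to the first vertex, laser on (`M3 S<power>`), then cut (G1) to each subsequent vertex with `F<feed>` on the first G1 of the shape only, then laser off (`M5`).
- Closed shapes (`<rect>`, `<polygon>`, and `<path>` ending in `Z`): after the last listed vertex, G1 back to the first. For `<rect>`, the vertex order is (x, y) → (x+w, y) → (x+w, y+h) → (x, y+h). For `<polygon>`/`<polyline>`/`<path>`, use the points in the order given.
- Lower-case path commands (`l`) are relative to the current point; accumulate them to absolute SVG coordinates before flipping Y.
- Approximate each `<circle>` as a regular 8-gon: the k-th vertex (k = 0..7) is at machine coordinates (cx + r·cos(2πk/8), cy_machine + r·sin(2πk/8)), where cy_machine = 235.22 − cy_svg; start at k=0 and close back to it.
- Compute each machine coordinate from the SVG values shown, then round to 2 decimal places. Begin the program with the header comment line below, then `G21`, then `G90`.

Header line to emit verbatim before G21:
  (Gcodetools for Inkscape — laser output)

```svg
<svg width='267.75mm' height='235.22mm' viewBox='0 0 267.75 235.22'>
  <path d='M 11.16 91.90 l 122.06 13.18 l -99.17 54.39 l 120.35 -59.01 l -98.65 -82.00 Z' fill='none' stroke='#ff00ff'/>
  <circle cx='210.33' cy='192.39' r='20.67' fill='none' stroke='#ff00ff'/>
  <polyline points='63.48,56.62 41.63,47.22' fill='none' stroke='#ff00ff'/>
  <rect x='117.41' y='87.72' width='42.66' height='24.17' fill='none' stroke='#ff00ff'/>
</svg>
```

(Gcodetools for Inkscape — laser output)
G21
G90
G0 X11.16 Y143.32
M3 S782
G1 X133.22 Y130.14 F1527
G1 X34.05 Y75.75
G1 X154.40 Y134.76
G1 X55.75 Y216.76
G1 X11.16 Y143.32
M5
G0 X231.00 Y42.83
M3 S782
G1 X224.95 Y57.45 F1527
G1 X210.33 Y63.50
G1 X195.71 Y57.45
G1 X189.66 Y42.83
G1 X195.71 Y28.21
G1 X210.33 Y22.16
G1 X224.95 Y28.21
G1 X231.00 Y42.83
M5
G0 X63.48 Y178.60
M3 S782
G1 X41.63 Y188.00 F1527
M5
G0 X117.41 Y147.50
M3 S782
G1 X160.07 Y147.50 F1527
G1 X160.07 Y123.33
G1 X117.41 Y123.33
G1 X117.41 Y147.50
M5

Since the viewBox matches the mm dimensions, user units are millimetres directly. The only transform is the Y-flip y_m = 235.22 − y_svg.

Shape 1 is a closed polygon drawn with `<path>`. Its stroke #ff00ff means cut at S782, F1527. After flipping Y the toolpath is (11.16,143.32) → (133.22,130.14) → (34.05,75.75) → (154.40,134.76) → (55.75,216.76) → (11.16,143.32), returning to the start.

Shape 2 is a circle drawn with `<circle>`. Its stroke #ff00ff means cut at S782, F1527. After flipping Y the toolpath is (231.00,42.83) → (224.95,57.45) → (210.33,63.50) → (195.71,57.45) → (189.66,42.83) → (195.71,28.21) → (210.33,22.16) → (224.95,28.21) → (231.00,42.83), returning to the start.

Shape 3 is a line segment drawn with `<polyline>`. Its stroke #ff00ff means cut at S782, F1527. After flipping Y the toolpath is (63.48,178.60) → (41.63,188.00).

Shape 4 is a rectangle drawn with `<rect>`. Its stroke #ff00ff means cut at S782, F1527. After flipping Y the toolpath is (117.41,147.50) → (160.07,147.50) → (160.07,123.33) → (117.41,123.33) → (117.41,147.50), returning to the start.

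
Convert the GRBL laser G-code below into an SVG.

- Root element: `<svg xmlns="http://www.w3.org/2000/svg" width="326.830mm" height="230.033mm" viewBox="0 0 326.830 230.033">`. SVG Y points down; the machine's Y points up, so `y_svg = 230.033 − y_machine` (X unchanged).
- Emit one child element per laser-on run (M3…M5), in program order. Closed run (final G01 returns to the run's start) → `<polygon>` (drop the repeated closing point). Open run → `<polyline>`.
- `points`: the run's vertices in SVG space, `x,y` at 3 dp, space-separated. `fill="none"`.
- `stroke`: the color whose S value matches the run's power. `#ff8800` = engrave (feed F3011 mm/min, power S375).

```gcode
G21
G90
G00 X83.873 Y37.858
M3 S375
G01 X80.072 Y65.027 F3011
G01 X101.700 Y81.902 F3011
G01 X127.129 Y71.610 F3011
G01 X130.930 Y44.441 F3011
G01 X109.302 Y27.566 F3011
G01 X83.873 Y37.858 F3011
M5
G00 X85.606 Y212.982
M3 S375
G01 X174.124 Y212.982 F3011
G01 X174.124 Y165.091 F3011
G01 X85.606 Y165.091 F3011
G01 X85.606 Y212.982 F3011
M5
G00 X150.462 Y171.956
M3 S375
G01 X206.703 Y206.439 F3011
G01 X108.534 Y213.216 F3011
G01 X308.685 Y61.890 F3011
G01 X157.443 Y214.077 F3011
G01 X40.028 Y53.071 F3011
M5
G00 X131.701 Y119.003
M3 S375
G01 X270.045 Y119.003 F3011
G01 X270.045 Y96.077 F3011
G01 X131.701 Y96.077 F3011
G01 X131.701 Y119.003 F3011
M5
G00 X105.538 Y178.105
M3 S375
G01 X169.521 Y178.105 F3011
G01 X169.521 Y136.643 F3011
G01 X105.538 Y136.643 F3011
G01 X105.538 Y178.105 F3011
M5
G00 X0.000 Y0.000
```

<svg xmlns="http://www.w3.org/2000/svg" width="326.830mm" height="230.033mm" viewBox="0 0 326.830 230.033">
  <polygon points="83.873,192.175 80.072,165.006 101.700,148.131 127.129,158.423 130.930,185.592 109.302,202.467" fill="none" stroke="#ff8800"/>
  <polygon points="85.606,17.051 174.124,17.051 174.124,64.942 85.606,64.942" fill="none" stroke="#ff8800"/>
  <polyline points="150.462,58.077 206.703,23.594 108.534,16.817 308.685,168.143 157.443,15.956 40.028,176.962" fill="none" stroke="#ff8800"/>
  <polygon points="131.701,111.030 270.045,111.030 270.045,133.956 131.701,133.956" fill="none" stroke="#ff8800"/>
  <polygon points="105.538,51.928 169.521,51.928 169.521,93.390 105.538,93.390" fill="none" stroke="#ff8800"/>
</svg>

y_svg = 230.033 − y_m. Every run uses S375, so all elements get stroke `#ff8800` (engrave).

[1] closed run; points: 83.873,192.175 80.072,165.006 101.700,148.131 127.129,158.423 130.930,185.592 109.302,202.467

[2] closed run; points: 85.606,17.051 174.124,17.051 174.124,64.942 85.606,64.942

[3] open run; points: 150.462,58.077 206.703,23.594 108.534,16.817 308.685,168.143 157.443,15.956 40.028,176.962

[4] closed run; points: 131.701,111.030 270.045,111.030 270.045,133.956 131.701,133.956

[5] closed run; points: 105.538,51.928 169.521,51.928 169.521,93.390 105.538,93.390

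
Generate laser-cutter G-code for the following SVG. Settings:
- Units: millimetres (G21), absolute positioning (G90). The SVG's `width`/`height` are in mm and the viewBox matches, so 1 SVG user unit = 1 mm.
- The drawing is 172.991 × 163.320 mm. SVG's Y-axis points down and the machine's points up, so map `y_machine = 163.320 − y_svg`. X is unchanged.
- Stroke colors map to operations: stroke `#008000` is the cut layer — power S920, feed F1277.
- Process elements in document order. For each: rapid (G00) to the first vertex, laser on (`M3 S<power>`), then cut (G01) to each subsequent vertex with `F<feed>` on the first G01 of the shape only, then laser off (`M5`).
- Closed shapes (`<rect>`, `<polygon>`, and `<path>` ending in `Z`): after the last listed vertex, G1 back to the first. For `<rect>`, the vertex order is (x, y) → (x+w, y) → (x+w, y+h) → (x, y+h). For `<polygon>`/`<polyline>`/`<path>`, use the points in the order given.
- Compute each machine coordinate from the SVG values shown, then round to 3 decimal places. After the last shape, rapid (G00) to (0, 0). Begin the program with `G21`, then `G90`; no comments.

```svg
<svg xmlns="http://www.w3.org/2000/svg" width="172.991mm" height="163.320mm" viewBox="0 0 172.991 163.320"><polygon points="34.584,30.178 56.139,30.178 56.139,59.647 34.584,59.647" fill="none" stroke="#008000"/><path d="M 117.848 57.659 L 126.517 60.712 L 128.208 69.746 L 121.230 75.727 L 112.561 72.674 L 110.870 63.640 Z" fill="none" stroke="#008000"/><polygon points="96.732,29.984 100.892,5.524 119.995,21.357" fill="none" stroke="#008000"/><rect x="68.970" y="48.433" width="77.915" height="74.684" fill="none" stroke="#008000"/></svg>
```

G21
G90
G00 X34.584 Y133.142
M3 S920
G01 X56.139 Y133.142 F1277
G01 X56.139 Y103.673
G01 X34.584 Y103.673
G01 X34.584 Y133.142
M5
G00 X117.848 Y105.661
M3 S920
G01 X126.517 Y102.608 F1277
G01 X128.208 Y93.574
G01 X121.230 Y87.593
G01 X112.561 Y90.646
G01 X110.870 Y99.680
G01 X117.848 Y105.661
M5
G00 X96.732 Y133.336
M3 S920
G01 X100.892 Y157.796 F1277
G01 X119.995 Y141.963
G01 X96.732 Y133.336
M5
G00 X68.970 Y114.887
M3 S920
G01 X146.885 Y114.887 F1277
G01 X146.885 Y40.203
G01 X68.970 Y40.203
G01 X68.970 Y114.887
M5
G00 X0.000 Y0.000

viewBox `0 0 172.991 163.320` with mm width/height → 1 unit = 1 mm. Flip: y_m = 163.320 − y_svg.

**Shape 1** — `<polygon>` rectangle, stroke `#008000` → cut (S920, F1277). Machine vertices: (34.584,133.142) → (56.139,133.142) → (56.139,103.673) → (34.584,103.673) → (34.584,133.142). Closed: final G1 returns to the first vertex.

**Shape 2** — `<path>` regular polygon, stroke `#008000` → cut (S920, F1277). Machine vertices: (117.848,105.661) → (126.517,102.608) → (128.208,93.574) → (121.230,87.593) → (112.561,90.646) → (110.870,99.680) → (117.848,105.661). Closed: final G1 returns to the first vertex.

**Shape 3** — `<polygon>` regular polygon, stroke `#008000` → cut (S920, F1277). Machine vertices: (96.732,133.336) → (100.892,157.796) → (119.995,141.963) → (96.732,133.336). Closed: final G1 returns to the first vertex.

**Shape 4** — `<rect>` rectangle, stroke `#008000` → cut (S920, F1277). Machine vertices: (68.970,114.887) → (146.885,114.887) → (146.885,40.203) → (68.970,40.203) → (68.970,114.887). Closed: final G1 returns to the first vertex.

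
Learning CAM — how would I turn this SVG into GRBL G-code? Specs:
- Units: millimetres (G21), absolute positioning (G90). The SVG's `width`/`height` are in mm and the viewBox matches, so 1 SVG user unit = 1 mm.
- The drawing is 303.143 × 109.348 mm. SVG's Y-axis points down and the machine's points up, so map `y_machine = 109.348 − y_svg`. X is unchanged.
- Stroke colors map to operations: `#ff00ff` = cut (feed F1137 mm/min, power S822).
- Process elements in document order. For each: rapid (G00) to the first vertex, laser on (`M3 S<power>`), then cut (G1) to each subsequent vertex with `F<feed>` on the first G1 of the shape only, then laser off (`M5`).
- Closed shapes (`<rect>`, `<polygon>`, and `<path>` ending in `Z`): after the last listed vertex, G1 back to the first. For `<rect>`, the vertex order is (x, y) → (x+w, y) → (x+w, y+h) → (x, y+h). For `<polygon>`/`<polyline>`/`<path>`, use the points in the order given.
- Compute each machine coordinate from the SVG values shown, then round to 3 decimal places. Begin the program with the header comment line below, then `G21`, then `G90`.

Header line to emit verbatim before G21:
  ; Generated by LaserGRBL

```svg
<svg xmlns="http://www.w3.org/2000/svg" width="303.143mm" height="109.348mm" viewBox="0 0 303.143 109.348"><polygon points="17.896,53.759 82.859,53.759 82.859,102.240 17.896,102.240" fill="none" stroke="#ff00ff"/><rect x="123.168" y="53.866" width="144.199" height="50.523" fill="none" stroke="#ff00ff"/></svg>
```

1 u = 1 mm; y_m = 109.348 − y.

[1] `<polygon>` rectangle, #ff00ff→cut S822 F1137: (17.896,55.589) → (82.859,55.589) → (82.859,7.108) → (17.896,7.108) → (17.896,55.589) (closed)

[2] `<rect>` rectangle, #ff00ff→cut S822 F1137: (123.168,55.482) → (267.367,55.482) → (267.367,4.959) → (123.168,4.959) → (123.168,55.482) (closed)

; Generated by LaserGRBL
G21
G90
G00 X17.896 Y55.589
M3 S822
G1 X82.859 Y55.589 F1137
G1 X82.859 Y7.108
G1 X17.896 Y7.108
G1 X17.896 Y55.589
M5
G00 X123.168 Y55.482
M3 S822
G1 X267.367 Y55.482 F1137
G1 X267.367 Y4.959
G1 X123.168 Y4.959
G1 X123.168 Y55.482
M5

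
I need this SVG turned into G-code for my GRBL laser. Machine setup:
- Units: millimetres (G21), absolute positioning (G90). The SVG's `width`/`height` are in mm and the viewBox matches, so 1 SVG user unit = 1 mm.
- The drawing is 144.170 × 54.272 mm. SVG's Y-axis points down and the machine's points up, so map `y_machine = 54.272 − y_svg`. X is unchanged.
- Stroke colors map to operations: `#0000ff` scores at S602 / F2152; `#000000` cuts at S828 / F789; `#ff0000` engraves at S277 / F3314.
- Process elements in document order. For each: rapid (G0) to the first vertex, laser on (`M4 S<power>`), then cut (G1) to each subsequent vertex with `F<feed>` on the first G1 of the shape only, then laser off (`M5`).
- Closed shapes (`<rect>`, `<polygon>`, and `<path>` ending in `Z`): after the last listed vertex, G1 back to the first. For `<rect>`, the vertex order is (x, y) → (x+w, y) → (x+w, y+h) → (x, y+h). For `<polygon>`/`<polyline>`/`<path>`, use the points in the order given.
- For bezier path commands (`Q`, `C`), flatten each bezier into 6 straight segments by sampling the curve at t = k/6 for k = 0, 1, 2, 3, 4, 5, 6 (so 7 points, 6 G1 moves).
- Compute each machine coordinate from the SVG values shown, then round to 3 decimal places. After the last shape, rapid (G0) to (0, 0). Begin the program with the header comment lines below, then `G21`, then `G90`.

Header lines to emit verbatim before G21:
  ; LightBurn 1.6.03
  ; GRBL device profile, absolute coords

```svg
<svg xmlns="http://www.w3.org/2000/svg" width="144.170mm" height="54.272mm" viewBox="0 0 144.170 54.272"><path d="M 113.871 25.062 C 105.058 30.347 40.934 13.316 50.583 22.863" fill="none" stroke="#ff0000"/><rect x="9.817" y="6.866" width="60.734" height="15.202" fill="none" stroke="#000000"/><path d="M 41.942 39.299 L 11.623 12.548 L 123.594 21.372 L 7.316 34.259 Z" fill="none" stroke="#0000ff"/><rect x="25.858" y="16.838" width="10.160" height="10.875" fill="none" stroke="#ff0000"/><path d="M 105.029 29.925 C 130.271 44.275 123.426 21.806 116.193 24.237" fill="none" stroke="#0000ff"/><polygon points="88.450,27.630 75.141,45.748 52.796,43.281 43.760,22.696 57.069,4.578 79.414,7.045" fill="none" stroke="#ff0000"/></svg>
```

; LightBurn 1.6.03
; GRBL device profile, absolute coords
G21
G90
G0 X113.871 Y29.210
M4 S277
G1 X105.453 Y28.201 F3314
G1 X91.402 Y29.553
G1 X75.304 Y31.908
G1 X60.744 Y33.908
G1 X51.309 Y34.194
G1 X50.583 Y31.409
M5
G0 X9.817 Y47.406
M4 S828
G1 X70.551 Y47.406 F789
G1 X70.551 Y32.204
G1 X9.817 Y32.204
G1 X9.817 Y47.406
M5
G0 X41.942 Y14.973
M4 S602
G1 X11.623 Y41.724 F2152
G1 X123.594 Y32.900
G1 X7.316 Y20.013
G1 X41.942 Y14.973
M5
G0 X25.858 Y37.434
M4 S277
G1 X36.018 Y37.434 F3314
G1 X36.018 Y26.559
G1 X25.858 Y26.559
G1 X25.858 Y37.434
M5
G0 X105.029 Y24.347
M4 S602
G1 X115.123 Y19.955 F2152
G1 X120.749 Y19.984
G1 X122.789 Y22.721
G1 X122.123 Y26.452
G1 X119.630 Y29.461
G1 X116.193 Y30.035
M5
G0 X88.450 Y26.642
M4 S277
G1 X75.141 Y8.524 F3314
G1 X52.796 Y10.991
G1 X43.760 Y31.576
G1 X57.069 Y49.694
G1 X79.414 Y47.227
G1 X88.450 Y26.642
M5
G0 X0.000 Y0.000

1 u = 1 mm; y_m = 54.272 − y.

[1] `<path>` cubic bezier, #ff0000→engrave S277 F3314: (113.871,29.210) → (105.453,28.201) → (91.402,29.553) → (75.304,31.908) → (60.744,33.908) → (51.309,34.194) → (50.583,31.409)

[2] `<rect>` rectangle, #000000→cut S828 F789: (9.817,47.406) → (70.551,47.406) → (70.551,32.204) → (9.817,32.204) → (9.817,47.406) (closed)

[3] `<path>` closed polygon, #0000ff→score S602 F2152: (41.942,14.973) → (11.623,41.724) → (123.594,32.900) → (7.316,20.013) → (41.942,14.973) (closed)

[4] `<rect>` rectangle, #ff0000→engrave S277 F3314: (25.858,37.434) → (36.018,37.434) → (36.018,26.559) → (25.858,26.559) → (25.858,37.434) (closed)

[5] `<path>` cubic bezier, #0000ff→score S602 F2152: (105.029,24.347) → (115.123,19.955) → (120.749,19.984) → (122.789,22.721) → (122.123,26.452) → (119.630,29.461) → (116.193,30.035)

[6] `<polygon>` regular polygon, #ff0000→engrave S277 F3314: (88.450,26.642) → (75.141,8.524) → (52.796,10.991) → (43.760,31.576) → (57.069,49.694) → (79.414,47.227) → (88.450,26.642) (closed)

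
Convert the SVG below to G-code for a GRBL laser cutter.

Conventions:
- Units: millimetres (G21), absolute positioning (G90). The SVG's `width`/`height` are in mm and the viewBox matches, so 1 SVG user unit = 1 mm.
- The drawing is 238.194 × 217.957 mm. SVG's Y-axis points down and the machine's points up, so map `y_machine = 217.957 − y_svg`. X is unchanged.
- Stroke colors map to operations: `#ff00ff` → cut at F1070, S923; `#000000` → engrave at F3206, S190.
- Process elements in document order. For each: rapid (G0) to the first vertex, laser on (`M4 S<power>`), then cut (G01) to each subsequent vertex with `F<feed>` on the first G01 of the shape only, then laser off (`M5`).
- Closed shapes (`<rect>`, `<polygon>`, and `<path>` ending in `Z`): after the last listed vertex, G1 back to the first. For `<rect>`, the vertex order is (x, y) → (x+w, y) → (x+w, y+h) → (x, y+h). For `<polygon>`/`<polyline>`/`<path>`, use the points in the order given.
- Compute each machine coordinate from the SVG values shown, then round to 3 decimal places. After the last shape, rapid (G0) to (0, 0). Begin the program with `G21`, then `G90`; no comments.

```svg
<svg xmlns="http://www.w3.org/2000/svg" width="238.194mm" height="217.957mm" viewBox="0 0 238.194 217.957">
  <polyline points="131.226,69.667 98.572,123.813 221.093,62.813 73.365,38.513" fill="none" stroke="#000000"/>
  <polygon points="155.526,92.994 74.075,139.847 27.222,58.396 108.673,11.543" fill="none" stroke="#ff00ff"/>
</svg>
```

G21
G90
G0 X131.226 Y148.290
M4 S190
G01 X98.572 Y94.144 F3206
G01 X221.093 Y155.144
G01 X73.365 Y179.444
M5
G0 X155.526 Y124.963
M4 S923
G01 X74.075 Y78.110 F1070
G01 X27.222 Y159.561
G01 X108.673 Y206.414
G01 X155.526 Y124.963
M5
G0 X0.000 Y0.000

viewBox `0 0 238.194 217.957` with mm width/height → 1 unit = 1 mm. Flip: y_m = 217.957 − y_svg.

**Shape 1** — `<polyline>` open polyline, stroke `#000000` → engrave (S190, F3206). Machine vertices: (131.226,148.290) → (98.572,94.144) → (221.093,155.144) → (73.365,179.444). Open path.

**Shape 2** — `<polygon>` regular polygon, stroke `#ff00ff` → cut (S923, F1070). Machine vertices: (155.526,124.963) → (74.075,78.110) → (27.222,159.561) → (108.673,206.414) → (155.526,124.963). Closed: final G1 returns to the first vertex.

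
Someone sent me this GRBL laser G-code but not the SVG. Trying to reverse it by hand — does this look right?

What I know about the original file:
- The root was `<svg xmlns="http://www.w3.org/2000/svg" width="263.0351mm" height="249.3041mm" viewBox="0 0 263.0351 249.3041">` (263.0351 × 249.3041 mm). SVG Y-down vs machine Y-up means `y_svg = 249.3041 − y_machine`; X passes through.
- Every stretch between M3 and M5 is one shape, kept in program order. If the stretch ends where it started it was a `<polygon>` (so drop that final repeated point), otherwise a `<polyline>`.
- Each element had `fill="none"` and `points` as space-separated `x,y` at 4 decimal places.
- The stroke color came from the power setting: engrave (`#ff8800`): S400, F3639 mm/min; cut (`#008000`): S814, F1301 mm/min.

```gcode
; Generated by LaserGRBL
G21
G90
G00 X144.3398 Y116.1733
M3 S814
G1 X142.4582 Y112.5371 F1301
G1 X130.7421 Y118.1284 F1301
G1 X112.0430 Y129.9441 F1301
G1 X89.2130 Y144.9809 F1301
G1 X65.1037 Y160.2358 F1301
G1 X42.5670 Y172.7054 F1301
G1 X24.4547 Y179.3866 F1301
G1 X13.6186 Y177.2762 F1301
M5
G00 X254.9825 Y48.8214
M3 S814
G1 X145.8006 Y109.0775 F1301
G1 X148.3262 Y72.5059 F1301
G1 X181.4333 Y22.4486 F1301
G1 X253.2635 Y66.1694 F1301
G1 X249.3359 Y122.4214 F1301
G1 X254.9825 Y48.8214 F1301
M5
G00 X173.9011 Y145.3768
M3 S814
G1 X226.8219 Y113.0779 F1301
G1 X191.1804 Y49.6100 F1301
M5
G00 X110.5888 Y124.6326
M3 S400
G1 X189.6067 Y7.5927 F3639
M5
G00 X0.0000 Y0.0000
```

Each laser-on run becomes one SVG element. Flip Y back into SVG space with y_svg = 249.3041 − y_machine.

Run 1: the run's S814 means `#008000` (cut). The run is open, so emit a `<polyline>` with points (Y-flipped): 144.3398,133.1308 142.4582,136.7670 130.7421,131.1757 112.0430,119.3600 89.2130,104.3232 65.1037,89.0683 42.5670,76.5987 24.4547,69.9175 13.6186,72.0279.

Run 2: the run's S814 means `#008000` (cut). The run returns to its start, so emit a `<polygon>` with points (Y-flipped): 254.9825,200.4827 145.8006,140.2266 148.3262,176.7982 181.4333,226.8555 253.2635,183.1347 249.3359,126.8827.

Run 3: the run's S814 means `#008000` (cut). The run is open, so emit a `<polyline>` with points (Y-flipped): 173.9011,103.9273 226.8219,136.2262 191.1804,199.6941.

Run 4: power S400 maps to stroke `#ff8800` (engrave). The run is open, so emit a `<polyline>` with points (Y-flipped): 110.5888,124.6715 189.6067,241.7114.

<svg xmlns="http://www.w3.org/2000/svg" width="263.0351mm" height="249.3041mm" viewBox="0 0 263.0351 249.3041">
  <polyline points="144.3398,133.1308 142.4582,136.7670 130.7421,131.1757 112.0430,119.3600 89.2130,104.3232 65.1037,89.0683 42.5670,76.5987 24.4547,69.9175 13.6186,72.0279" fill="none" stroke="#008000"/>
  <polygon points="254.9825,200.4827 145.8006,140.2266 148.3262,176.7982 181.4333,226.8555 253.2635,183.1347 249.3359,126.8827" fill="none" stroke="#008000"/>
  <polyline points="173.9011,103.9273 226.8219,136.2262 191.1804,199.6941" fill="none" stroke="#008000"/>
  <polyline points="110.5888,124.6715 189.6067,241.7114" fill="none" stroke="#ff8800"/>
</svg>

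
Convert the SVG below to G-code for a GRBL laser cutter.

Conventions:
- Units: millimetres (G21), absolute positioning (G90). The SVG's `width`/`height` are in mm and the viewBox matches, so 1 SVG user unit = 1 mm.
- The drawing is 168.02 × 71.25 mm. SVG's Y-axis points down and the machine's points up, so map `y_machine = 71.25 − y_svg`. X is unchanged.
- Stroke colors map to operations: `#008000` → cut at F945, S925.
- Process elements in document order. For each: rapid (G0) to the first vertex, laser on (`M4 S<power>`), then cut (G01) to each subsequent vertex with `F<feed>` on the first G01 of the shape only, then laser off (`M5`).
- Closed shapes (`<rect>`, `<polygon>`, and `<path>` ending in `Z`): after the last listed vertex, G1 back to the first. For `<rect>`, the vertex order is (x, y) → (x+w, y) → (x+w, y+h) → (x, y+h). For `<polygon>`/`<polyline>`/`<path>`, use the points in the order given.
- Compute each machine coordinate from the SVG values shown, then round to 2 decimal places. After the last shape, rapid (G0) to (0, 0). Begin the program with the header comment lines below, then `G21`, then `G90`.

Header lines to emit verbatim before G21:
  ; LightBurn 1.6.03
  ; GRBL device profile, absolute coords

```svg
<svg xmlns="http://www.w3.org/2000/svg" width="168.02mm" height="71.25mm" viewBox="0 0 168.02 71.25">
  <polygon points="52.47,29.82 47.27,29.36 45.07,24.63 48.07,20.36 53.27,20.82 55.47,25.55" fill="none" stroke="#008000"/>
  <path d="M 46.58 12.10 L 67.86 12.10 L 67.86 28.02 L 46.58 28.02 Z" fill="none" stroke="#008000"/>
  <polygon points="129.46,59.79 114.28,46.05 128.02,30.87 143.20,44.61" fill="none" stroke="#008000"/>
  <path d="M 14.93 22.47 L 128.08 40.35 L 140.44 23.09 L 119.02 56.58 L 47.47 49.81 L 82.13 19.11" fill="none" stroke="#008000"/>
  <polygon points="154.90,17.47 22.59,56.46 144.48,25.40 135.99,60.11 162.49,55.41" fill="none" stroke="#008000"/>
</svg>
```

; LightBurn 1.6.03
; GRBL device profile, absolute coords
G21
G90
G0 X52.47 Y41.43
M4 S925
G01 X47.27 Y41.89 F945
G01 X45.07 Y46.62
G01 X48.07 Y50.89
G01 X53.27 Y50.43
G01 X55.47 Y45.70
G01 X52.47 Y41.43
M5
G0 X46.58 Y59.15
M4 S925
G01 X67.86 Y59.15 F945
G01 X67.86 Y43.23
G01 X46.58 Y43.23
G01 X46.58 Y59.15
M5
G0 X129.46 Y11.46
M4 S925
G01 X114.28 Y25.20 F945
G01 X128.02 Y40.38
G01 X143.20 Y26.64
G01 X129.46 Y11.46
M5
G0 X14.93 Y48.78
M4 S925
G01 X128.08 Y30.90 F945
G01 X140.44 Y48.16
G01 X119.02 Y14.67
G01 X47.47 Y21.44
G01 X82.13 Y52.14
M5
G0 X154.90 Y53.78
M4 S925
G01 X22.59 Y14.79 F945
G01 X144.48 Y45.85
G01 X135.99 Y11.14
G01 X162.49 Y15.84
G01 X154.90 Y53.78
M5
G0 X0.00 Y0.00

1 u = 1 mm; y_m = 71.25 − y.

[1] `<polygon>` regular polygon, #008000→cut S925 F945: (52.47,41.43) → (47.27,41.89) → (45.07,46.62) → (48.07,50.89) → (53.27,50.43) → (55.47,45.70) → (52.47,41.43) (closed)

[2] `<path>` rectangle, #008000→cut S925 F945: (46.58,59.15) → (67.86,59.15) → (67.86,43.23) → (46.58,43.23) → (46.58,59.15) (closed)

[3] `<polygon>` regular polygon, #008000→cut S925 F945: (129.46,11.46) → (114.28,25.20) → (128.02,40.38) → (143.20,26.64) → (129.46,11.46) (closed)

[4] `<path>` open polyline, #008000→cut S925 F945: (14.93,48.78) → (128.08,30.90) → (140.44,48.16) → (119.02,14.67) → (47.47,21.44) → (82.13,52.14)

[5] `<polygon>` closed polygon, #008000→cut S925 F945: (154.90,53.78) → (22.59,14.79) → (144.48,45.85) → (135.99,11.14) → (162.49,15.84) → (154.90,53.78) (closed)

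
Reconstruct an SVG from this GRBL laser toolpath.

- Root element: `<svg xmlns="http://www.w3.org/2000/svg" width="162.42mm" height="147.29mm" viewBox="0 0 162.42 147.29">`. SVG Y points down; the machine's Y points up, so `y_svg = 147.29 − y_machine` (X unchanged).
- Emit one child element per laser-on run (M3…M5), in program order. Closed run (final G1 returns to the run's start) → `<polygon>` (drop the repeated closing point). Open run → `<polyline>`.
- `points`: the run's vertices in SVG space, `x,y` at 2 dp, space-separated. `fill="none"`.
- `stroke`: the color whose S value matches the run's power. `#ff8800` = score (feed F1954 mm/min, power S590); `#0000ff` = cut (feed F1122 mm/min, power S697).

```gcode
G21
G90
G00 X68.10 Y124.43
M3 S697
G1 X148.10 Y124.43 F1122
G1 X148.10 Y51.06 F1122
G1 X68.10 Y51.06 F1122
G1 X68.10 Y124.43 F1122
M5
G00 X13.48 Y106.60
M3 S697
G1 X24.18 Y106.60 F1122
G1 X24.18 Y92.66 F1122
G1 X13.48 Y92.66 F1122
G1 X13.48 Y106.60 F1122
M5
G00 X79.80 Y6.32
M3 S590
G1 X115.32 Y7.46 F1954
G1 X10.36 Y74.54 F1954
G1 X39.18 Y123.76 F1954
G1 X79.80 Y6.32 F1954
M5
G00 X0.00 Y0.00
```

<svg xmlns="http://www.w3.org/2000/svg" width="162.42mm" height="147.29mm" viewBox="0 0 162.42 147.29">
  <polygon points="68.10,22.86 148.10,22.86 148.10,96.23 68.10,96.23" fill="none" stroke="#0000ff"/>
  <polygon points="13.48,40.69 24.18,40.69 24.18,54.63 13.48,54.63" fill="none" stroke="#0000ff"/>
  <polygon points="79.80,140.97 115.32,139.83 10.36,72.75 39.18,23.53" fill="none" stroke="#ff8800"/>
</svg>

Machine Y-up, SVG Y-down with viewBox height 147.29, so y_svg = 147.29 − y_machine; X carries over.

Run 1: power S697 maps to stroke `#0000ff` (cut). The run returns to its start, so emit a `<polygon>` with points (Y-flipped): 68.10,22.86 148.10,22.86 148.10,96.23 68.10,96.23.

Run 2: S697 ⇒ cut layer `#0000ff`. The run returns to its start, so emit a `<polygon>` with points (Y-flipped): 13.48,40.69 24.18,40.69 24.18,54.63 13.48,54.63.

Run 3: power S590 maps to stroke `#ff8800` (score). The run returns to its start, so emit a `<polygon>` with points (Y-flipped): 79.80,140.97 115.32,139.83 10.36,72.75 39.18,23.53.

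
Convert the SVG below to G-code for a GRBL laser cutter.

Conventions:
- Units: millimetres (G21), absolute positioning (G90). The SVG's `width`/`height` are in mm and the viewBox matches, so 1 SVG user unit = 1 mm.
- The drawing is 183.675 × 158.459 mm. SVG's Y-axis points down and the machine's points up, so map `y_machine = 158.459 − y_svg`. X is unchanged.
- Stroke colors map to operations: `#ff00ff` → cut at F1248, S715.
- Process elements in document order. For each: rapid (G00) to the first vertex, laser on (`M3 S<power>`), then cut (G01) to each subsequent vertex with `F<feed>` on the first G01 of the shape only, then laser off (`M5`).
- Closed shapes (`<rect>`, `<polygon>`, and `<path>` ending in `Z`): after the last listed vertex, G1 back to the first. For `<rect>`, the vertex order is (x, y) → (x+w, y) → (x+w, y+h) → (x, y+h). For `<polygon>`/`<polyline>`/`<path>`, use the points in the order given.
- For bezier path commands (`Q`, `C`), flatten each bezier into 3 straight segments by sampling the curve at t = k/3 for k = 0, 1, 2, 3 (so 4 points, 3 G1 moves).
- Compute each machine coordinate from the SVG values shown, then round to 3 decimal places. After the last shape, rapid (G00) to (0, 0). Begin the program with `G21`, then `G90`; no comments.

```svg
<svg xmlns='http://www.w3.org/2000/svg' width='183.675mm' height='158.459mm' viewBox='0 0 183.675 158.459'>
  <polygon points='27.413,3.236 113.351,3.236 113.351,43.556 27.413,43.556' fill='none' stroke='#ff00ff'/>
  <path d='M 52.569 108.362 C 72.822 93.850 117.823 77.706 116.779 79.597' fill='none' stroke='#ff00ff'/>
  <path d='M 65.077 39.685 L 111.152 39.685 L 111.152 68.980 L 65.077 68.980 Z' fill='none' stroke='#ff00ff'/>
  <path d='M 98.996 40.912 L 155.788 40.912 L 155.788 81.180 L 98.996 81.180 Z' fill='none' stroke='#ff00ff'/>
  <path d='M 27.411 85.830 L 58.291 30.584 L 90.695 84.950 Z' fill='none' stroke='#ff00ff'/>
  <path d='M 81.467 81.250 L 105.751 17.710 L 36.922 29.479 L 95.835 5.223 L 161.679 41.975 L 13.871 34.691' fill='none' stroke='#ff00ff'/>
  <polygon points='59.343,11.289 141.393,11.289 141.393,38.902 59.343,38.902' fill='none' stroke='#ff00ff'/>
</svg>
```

G21
G90
G00 X27.413 Y155.223
M3 S715
G01 X113.351 Y155.223 F1248
G01 X113.351 Y114.903
G01 X27.413 Y114.903
G01 X27.413 Y155.223
M5
G00 X52.569 Y50.097
M3 S715
G01 X78.449 Y64.425 F1248
G01 X105.097 Y75.470
G01 X116.779 Y78.862
M5
G00 X65.077 Y118.774
M3 S715
G01 X111.152 Y118.774 F1248
G01 X111.152 Y89.479
G01 X65.077 Y89.479
G01 X65.077 Y118.774
M5
G00 X98.996 Y117.547
M3 S715
G01 X155.788 Y117.547 F1248
G01 X155.788 Y77.279
G01 X98.996 Y77.279
G01 X98.996 Y117.547
M5
G00 X27.411 Y72.629
M3 S715
G01 X58.291 Y127.875 F1248
G01 X90.695 Y73.509
G01 X27.411 Y72.629
M5
G00 X81.467 Y77.209
M3 S715
G01 X105.751 Y140.749 F1248
G01 X36.922 Y128.980
G01 X95.835 Y153.236
G01 X161.679 Y116.484
G01 X13.871 Y123.768
M5
G00 X59.343 Y147.170
M3 S715
G01 X141.393 Y147.170 F1248
G01 X141.393 Y119.557
G01 X59.343 Y119.557
G01 X59.343 Y147.170
M5
G00 X0.000 Y0.000

viewBox `0 0 183.675 158.459` with mm width/height → 1 unit = 1 mm. Flip: y_m = 158.459 − y_svg.

**Shape 1** — `<polygon>` rectangle, stroke `#ff00ff` → cut (S715, F1248). Machine vertices: (27.413,155.223) → (113.351,155.223) → (113.351,114.903) → (27.413,114.903) → (27.413,155.223). Closed: final G1 returns to the first vertex.

**Shape 2** — `<path>` cubic bezier, stroke `#ff00ff` → cut (S715, F1248). Control points (SVG): P0=(52.569,108.362), P1=(72.822,93.850), P2=(117.823,77.706), P3=(116.779,79.597); sampled at t=k/3. Machine vertices: (52.569,50.097) → (78.449,64.425) → (105.097,75.470) → (116.779,78.862). Open path.

**Shape 3** — `<path>` rectangle, stroke `#ff00ff` → cut (S715, F1248). Machine vertices: (65.077,118.774) → (111.152,118.774) → (111.152,89.479) → (65.077,89.479) → (65.077,118.774). Closed: final G1 returns to the first vertex.

**Shape 4** — `<path>` rectangle, stroke `#ff00ff` → cut (S715, F1248). Machine vertices: (98.996,117.547) → (155.788,117.547) → (155.788,77.279) → (98.996,77.279) → (98.996,117.547). Closed: final G1 returns to the first vertex.

**Shape 5** — `<path>` regular polygon, stroke `#ff00ff` → cut (S715, F1248). Machine vertices: (27.411,72.629) → (58.291,127.875) → (90.695,73.509) → (27.411,72.629). Closed: final G1 returns to the first vertex.

**Shape 6** — `<path>` open polyline, stroke `#ff00ff` → cut (S715, F1248). Machine vertices: (81.467,77.209) → (105.751,140.749) → (36.922,128.980) → (95.835,153.236) → (161.679,116.484) → (13.871,123.768). Open path.

**Shape 7** — `<polygon>` rectangle, stroke `#ff00ff` → cut (S715, F1248). Machine vertices: (59.343,147.170) → (141.393,147.170) → (141.393,119.557) → (59.343,119.557) → (59.343,147.170). Closed: final G1 returns to the first vertex.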